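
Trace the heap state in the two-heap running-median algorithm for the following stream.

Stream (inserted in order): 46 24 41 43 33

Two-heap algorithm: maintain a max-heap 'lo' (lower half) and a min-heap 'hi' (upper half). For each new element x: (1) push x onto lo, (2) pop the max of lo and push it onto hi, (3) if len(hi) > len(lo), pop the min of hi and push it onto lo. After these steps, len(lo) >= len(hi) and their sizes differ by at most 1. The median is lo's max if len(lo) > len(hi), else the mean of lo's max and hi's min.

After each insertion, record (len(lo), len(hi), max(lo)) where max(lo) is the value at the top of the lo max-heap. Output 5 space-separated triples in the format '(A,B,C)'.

Answer: (1,0,46) (1,1,24) (2,1,41) (2,2,41) (3,2,41)

Derivation:
Step 1: insert 46 -> lo=[46] hi=[] -> (len(lo)=1, len(hi)=0, max(lo)=46)
Step 2: insert 24 -> lo=[24] hi=[46] -> (len(lo)=1, len(hi)=1, max(lo)=24)
Step 3: insert 41 -> lo=[24, 41] hi=[46] -> (len(lo)=2, len(hi)=1, max(lo)=41)
Step 4: insert 43 -> lo=[24, 41] hi=[43, 46] -> (len(lo)=2, len(hi)=2, max(lo)=41)
Step 5: insert 33 -> lo=[24, 33, 41] hi=[43, 46] -> (len(lo)=3, len(hi)=2, max(lo)=41)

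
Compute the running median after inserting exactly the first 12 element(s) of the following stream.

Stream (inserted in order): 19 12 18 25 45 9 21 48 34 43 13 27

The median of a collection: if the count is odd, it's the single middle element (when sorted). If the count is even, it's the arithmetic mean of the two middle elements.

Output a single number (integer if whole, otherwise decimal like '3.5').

Answer: 23

Derivation:
Step 1: insert 19 -> lo=[19] (size 1, max 19) hi=[] (size 0) -> median=19
Step 2: insert 12 -> lo=[12] (size 1, max 12) hi=[19] (size 1, min 19) -> median=15.5
Step 3: insert 18 -> lo=[12, 18] (size 2, max 18) hi=[19] (size 1, min 19) -> median=18
Step 4: insert 25 -> lo=[12, 18] (size 2, max 18) hi=[19, 25] (size 2, min 19) -> median=18.5
Step 5: insert 45 -> lo=[12, 18, 19] (size 3, max 19) hi=[25, 45] (size 2, min 25) -> median=19
Step 6: insert 9 -> lo=[9, 12, 18] (size 3, max 18) hi=[19, 25, 45] (size 3, min 19) -> median=18.5
Step 7: insert 21 -> lo=[9, 12, 18, 19] (size 4, max 19) hi=[21, 25, 45] (size 3, min 21) -> median=19
Step 8: insert 48 -> lo=[9, 12, 18, 19] (size 4, max 19) hi=[21, 25, 45, 48] (size 4, min 21) -> median=20
Step 9: insert 34 -> lo=[9, 12, 18, 19, 21] (size 5, max 21) hi=[25, 34, 45, 48] (size 4, min 25) -> median=21
Step 10: insert 43 -> lo=[9, 12, 18, 19, 21] (size 5, max 21) hi=[25, 34, 43, 45, 48] (size 5, min 25) -> median=23
Step 11: insert 13 -> lo=[9, 12, 13, 18, 19, 21] (size 6, max 21) hi=[25, 34, 43, 45, 48] (size 5, min 25) -> median=21
Step 12: insert 27 -> lo=[9, 12, 13, 18, 19, 21] (size 6, max 21) hi=[25, 27, 34, 43, 45, 48] (size 6, min 25) -> median=23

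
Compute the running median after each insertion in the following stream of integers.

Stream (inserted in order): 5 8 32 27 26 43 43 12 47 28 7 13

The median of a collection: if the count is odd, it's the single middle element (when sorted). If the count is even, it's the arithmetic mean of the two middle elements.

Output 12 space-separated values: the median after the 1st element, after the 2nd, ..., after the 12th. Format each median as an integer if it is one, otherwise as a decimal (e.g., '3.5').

Answer: 5 6.5 8 17.5 26 26.5 27 26.5 27 27.5 27 26.5

Derivation:
Step 1: insert 5 -> lo=[5] (size 1, max 5) hi=[] (size 0) -> median=5
Step 2: insert 8 -> lo=[5] (size 1, max 5) hi=[8] (size 1, min 8) -> median=6.5
Step 3: insert 32 -> lo=[5, 8] (size 2, max 8) hi=[32] (size 1, min 32) -> median=8
Step 4: insert 27 -> lo=[5, 8] (size 2, max 8) hi=[27, 32] (size 2, min 27) -> median=17.5
Step 5: insert 26 -> lo=[5, 8, 26] (size 3, max 26) hi=[27, 32] (size 2, min 27) -> median=26
Step 6: insert 43 -> lo=[5, 8, 26] (size 3, max 26) hi=[27, 32, 43] (size 3, min 27) -> median=26.5
Step 7: insert 43 -> lo=[5, 8, 26, 27] (size 4, max 27) hi=[32, 43, 43] (size 3, min 32) -> median=27
Step 8: insert 12 -> lo=[5, 8, 12, 26] (size 4, max 26) hi=[27, 32, 43, 43] (size 4, min 27) -> median=26.5
Step 9: insert 47 -> lo=[5, 8, 12, 26, 27] (size 5, max 27) hi=[32, 43, 43, 47] (size 4, min 32) -> median=27
Step 10: insert 28 -> lo=[5, 8, 12, 26, 27] (size 5, max 27) hi=[28, 32, 43, 43, 47] (size 5, min 28) -> median=27.5
Step 11: insert 7 -> lo=[5, 7, 8, 12, 26, 27] (size 6, max 27) hi=[28, 32, 43, 43, 47] (size 5, min 28) -> median=27
Step 12: insert 13 -> lo=[5, 7, 8, 12, 13, 26] (size 6, max 26) hi=[27, 28, 32, 43, 43, 47] (size 6, min 27) -> median=26.5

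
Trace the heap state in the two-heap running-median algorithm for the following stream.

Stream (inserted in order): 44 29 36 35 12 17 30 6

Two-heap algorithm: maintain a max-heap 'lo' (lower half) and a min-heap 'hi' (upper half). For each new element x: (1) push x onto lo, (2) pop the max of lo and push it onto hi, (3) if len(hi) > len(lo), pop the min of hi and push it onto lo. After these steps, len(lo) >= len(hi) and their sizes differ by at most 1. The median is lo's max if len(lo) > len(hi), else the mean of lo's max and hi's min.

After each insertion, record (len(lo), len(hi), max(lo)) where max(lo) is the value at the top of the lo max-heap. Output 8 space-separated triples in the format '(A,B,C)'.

Step 1: insert 44 -> lo=[44] hi=[] -> (len(lo)=1, len(hi)=0, max(lo)=44)
Step 2: insert 29 -> lo=[29] hi=[44] -> (len(lo)=1, len(hi)=1, max(lo)=29)
Step 3: insert 36 -> lo=[29, 36] hi=[44] -> (len(lo)=2, len(hi)=1, max(lo)=36)
Step 4: insert 35 -> lo=[29, 35] hi=[36, 44] -> (len(lo)=2, len(hi)=2, max(lo)=35)
Step 5: insert 12 -> lo=[12, 29, 35] hi=[36, 44] -> (len(lo)=3, len(hi)=2, max(lo)=35)
Step 6: insert 17 -> lo=[12, 17, 29] hi=[35, 36, 44] -> (len(lo)=3, len(hi)=3, max(lo)=29)
Step 7: insert 30 -> lo=[12, 17, 29, 30] hi=[35, 36, 44] -> (len(lo)=4, len(hi)=3, max(lo)=30)
Step 8: insert 6 -> lo=[6, 12, 17, 29] hi=[30, 35, 36, 44] -> (len(lo)=4, len(hi)=4, max(lo)=29)

Answer: (1,0,44) (1,1,29) (2,1,36) (2,2,35) (3,2,35) (3,3,29) (4,3,30) (4,4,29)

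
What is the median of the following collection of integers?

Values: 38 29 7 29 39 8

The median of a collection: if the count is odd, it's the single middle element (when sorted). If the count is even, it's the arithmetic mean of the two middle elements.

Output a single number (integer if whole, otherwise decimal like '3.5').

Step 1: insert 38 -> lo=[38] (size 1, max 38) hi=[] (size 0) -> median=38
Step 2: insert 29 -> lo=[29] (size 1, max 29) hi=[38] (size 1, min 38) -> median=33.5
Step 3: insert 7 -> lo=[7, 29] (size 2, max 29) hi=[38] (size 1, min 38) -> median=29
Step 4: insert 29 -> lo=[7, 29] (size 2, max 29) hi=[29, 38] (size 2, min 29) -> median=29
Step 5: insert 39 -> lo=[7, 29, 29] (size 3, max 29) hi=[38, 39] (size 2, min 38) -> median=29
Step 6: insert 8 -> lo=[7, 8, 29] (size 3, max 29) hi=[29, 38, 39] (size 3, min 29) -> median=29

Answer: 29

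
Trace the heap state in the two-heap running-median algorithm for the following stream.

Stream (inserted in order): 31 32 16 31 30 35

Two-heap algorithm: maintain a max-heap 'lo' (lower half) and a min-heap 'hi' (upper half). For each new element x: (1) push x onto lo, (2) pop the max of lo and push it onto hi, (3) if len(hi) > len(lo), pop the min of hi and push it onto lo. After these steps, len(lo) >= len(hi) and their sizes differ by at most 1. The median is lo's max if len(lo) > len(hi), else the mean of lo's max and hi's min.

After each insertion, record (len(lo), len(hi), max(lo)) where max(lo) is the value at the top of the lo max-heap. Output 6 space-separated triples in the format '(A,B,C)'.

Answer: (1,0,31) (1,1,31) (2,1,31) (2,2,31) (3,2,31) (3,3,31)

Derivation:
Step 1: insert 31 -> lo=[31] hi=[] -> (len(lo)=1, len(hi)=0, max(lo)=31)
Step 2: insert 32 -> lo=[31] hi=[32] -> (len(lo)=1, len(hi)=1, max(lo)=31)
Step 3: insert 16 -> lo=[16, 31] hi=[32] -> (len(lo)=2, len(hi)=1, max(lo)=31)
Step 4: insert 31 -> lo=[16, 31] hi=[31, 32] -> (len(lo)=2, len(hi)=2, max(lo)=31)
Step 5: insert 30 -> lo=[16, 30, 31] hi=[31, 32] -> (len(lo)=3, len(hi)=2, max(lo)=31)
Step 6: insert 35 -> lo=[16, 30, 31] hi=[31, 32, 35] -> (len(lo)=3, len(hi)=3, max(lo)=31)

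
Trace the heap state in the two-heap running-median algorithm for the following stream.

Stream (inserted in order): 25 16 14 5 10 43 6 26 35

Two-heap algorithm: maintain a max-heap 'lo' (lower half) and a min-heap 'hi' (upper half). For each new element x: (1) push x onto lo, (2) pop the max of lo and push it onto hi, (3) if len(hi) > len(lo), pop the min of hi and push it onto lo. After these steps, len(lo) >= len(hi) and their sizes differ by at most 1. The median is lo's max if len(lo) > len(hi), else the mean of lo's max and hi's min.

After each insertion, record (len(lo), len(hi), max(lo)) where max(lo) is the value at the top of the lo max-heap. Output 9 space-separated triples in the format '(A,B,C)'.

Step 1: insert 25 -> lo=[25] hi=[] -> (len(lo)=1, len(hi)=0, max(lo)=25)
Step 2: insert 16 -> lo=[16] hi=[25] -> (len(lo)=1, len(hi)=1, max(lo)=16)
Step 3: insert 14 -> lo=[14, 16] hi=[25] -> (len(lo)=2, len(hi)=1, max(lo)=16)
Step 4: insert 5 -> lo=[5, 14] hi=[16, 25] -> (len(lo)=2, len(hi)=2, max(lo)=14)
Step 5: insert 10 -> lo=[5, 10, 14] hi=[16, 25] -> (len(lo)=3, len(hi)=2, max(lo)=14)
Step 6: insert 43 -> lo=[5, 10, 14] hi=[16, 25, 43] -> (len(lo)=3, len(hi)=3, max(lo)=14)
Step 7: insert 6 -> lo=[5, 6, 10, 14] hi=[16, 25, 43] -> (len(lo)=4, len(hi)=3, max(lo)=14)
Step 8: insert 26 -> lo=[5, 6, 10, 14] hi=[16, 25, 26, 43] -> (len(lo)=4, len(hi)=4, max(lo)=14)
Step 9: insert 35 -> lo=[5, 6, 10, 14, 16] hi=[25, 26, 35, 43] -> (len(lo)=5, len(hi)=4, max(lo)=16)

Answer: (1,0,25) (1,1,16) (2,1,16) (2,2,14) (3,2,14) (3,3,14) (4,3,14) (4,4,14) (5,4,16)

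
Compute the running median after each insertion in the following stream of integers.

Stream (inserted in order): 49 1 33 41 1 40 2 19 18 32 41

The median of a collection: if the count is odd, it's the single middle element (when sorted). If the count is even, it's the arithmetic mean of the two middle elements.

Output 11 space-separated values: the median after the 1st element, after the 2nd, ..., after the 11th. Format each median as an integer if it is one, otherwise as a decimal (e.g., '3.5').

Step 1: insert 49 -> lo=[49] (size 1, max 49) hi=[] (size 0) -> median=49
Step 2: insert 1 -> lo=[1] (size 1, max 1) hi=[49] (size 1, min 49) -> median=25
Step 3: insert 33 -> lo=[1, 33] (size 2, max 33) hi=[49] (size 1, min 49) -> median=33
Step 4: insert 41 -> lo=[1, 33] (size 2, max 33) hi=[41, 49] (size 2, min 41) -> median=37
Step 5: insert 1 -> lo=[1, 1, 33] (size 3, max 33) hi=[41, 49] (size 2, min 41) -> median=33
Step 6: insert 40 -> lo=[1, 1, 33] (size 3, max 33) hi=[40, 41, 49] (size 3, min 40) -> median=36.5
Step 7: insert 2 -> lo=[1, 1, 2, 33] (size 4, max 33) hi=[40, 41, 49] (size 3, min 40) -> median=33
Step 8: insert 19 -> lo=[1, 1, 2, 19] (size 4, max 19) hi=[33, 40, 41, 49] (size 4, min 33) -> median=26
Step 9: insert 18 -> lo=[1, 1, 2, 18, 19] (size 5, max 19) hi=[33, 40, 41, 49] (size 4, min 33) -> median=19
Step 10: insert 32 -> lo=[1, 1, 2, 18, 19] (size 5, max 19) hi=[32, 33, 40, 41, 49] (size 5, min 32) -> median=25.5
Step 11: insert 41 -> lo=[1, 1, 2, 18, 19, 32] (size 6, max 32) hi=[33, 40, 41, 41, 49] (size 5, min 33) -> median=32

Answer: 49 25 33 37 33 36.5 33 26 19 25.5 32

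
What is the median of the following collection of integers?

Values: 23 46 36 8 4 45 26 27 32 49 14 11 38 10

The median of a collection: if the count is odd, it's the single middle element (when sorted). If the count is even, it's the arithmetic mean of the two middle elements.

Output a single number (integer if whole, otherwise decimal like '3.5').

Step 1: insert 23 -> lo=[23] (size 1, max 23) hi=[] (size 0) -> median=23
Step 2: insert 46 -> lo=[23] (size 1, max 23) hi=[46] (size 1, min 46) -> median=34.5
Step 3: insert 36 -> lo=[23, 36] (size 2, max 36) hi=[46] (size 1, min 46) -> median=36
Step 4: insert 8 -> lo=[8, 23] (size 2, max 23) hi=[36, 46] (size 2, min 36) -> median=29.5
Step 5: insert 4 -> lo=[4, 8, 23] (size 3, max 23) hi=[36, 46] (size 2, min 36) -> median=23
Step 6: insert 45 -> lo=[4, 8, 23] (size 3, max 23) hi=[36, 45, 46] (size 3, min 36) -> median=29.5
Step 7: insert 26 -> lo=[4, 8, 23, 26] (size 4, max 26) hi=[36, 45, 46] (size 3, min 36) -> median=26
Step 8: insert 27 -> lo=[4, 8, 23, 26] (size 4, max 26) hi=[27, 36, 45, 46] (size 4, min 27) -> median=26.5
Step 9: insert 32 -> lo=[4, 8, 23, 26, 27] (size 5, max 27) hi=[32, 36, 45, 46] (size 4, min 32) -> median=27
Step 10: insert 49 -> lo=[4, 8, 23, 26, 27] (size 5, max 27) hi=[32, 36, 45, 46, 49] (size 5, min 32) -> median=29.5
Step 11: insert 14 -> lo=[4, 8, 14, 23, 26, 27] (size 6, max 27) hi=[32, 36, 45, 46, 49] (size 5, min 32) -> median=27
Step 12: insert 11 -> lo=[4, 8, 11, 14, 23, 26] (size 6, max 26) hi=[27, 32, 36, 45, 46, 49] (size 6, min 27) -> median=26.5
Step 13: insert 38 -> lo=[4, 8, 11, 14, 23, 26, 27] (size 7, max 27) hi=[32, 36, 38, 45, 46, 49] (size 6, min 32) -> median=27
Step 14: insert 10 -> lo=[4, 8, 10, 11, 14, 23, 26] (size 7, max 26) hi=[27, 32, 36, 38, 45, 46, 49] (size 7, min 27) -> median=26.5

Answer: 26.5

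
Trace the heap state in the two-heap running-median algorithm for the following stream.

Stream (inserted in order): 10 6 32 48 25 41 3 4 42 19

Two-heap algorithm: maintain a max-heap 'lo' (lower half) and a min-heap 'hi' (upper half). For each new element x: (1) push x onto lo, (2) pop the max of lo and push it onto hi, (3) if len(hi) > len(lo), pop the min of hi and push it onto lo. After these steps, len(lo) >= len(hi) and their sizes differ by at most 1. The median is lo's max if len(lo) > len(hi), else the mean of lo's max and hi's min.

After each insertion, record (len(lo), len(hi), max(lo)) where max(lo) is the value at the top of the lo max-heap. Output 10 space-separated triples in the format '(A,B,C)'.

Step 1: insert 10 -> lo=[10] hi=[] -> (len(lo)=1, len(hi)=0, max(lo)=10)
Step 2: insert 6 -> lo=[6] hi=[10] -> (len(lo)=1, len(hi)=1, max(lo)=6)
Step 3: insert 32 -> lo=[6, 10] hi=[32] -> (len(lo)=2, len(hi)=1, max(lo)=10)
Step 4: insert 48 -> lo=[6, 10] hi=[32, 48] -> (len(lo)=2, len(hi)=2, max(lo)=10)
Step 5: insert 25 -> lo=[6, 10, 25] hi=[32, 48] -> (len(lo)=3, len(hi)=2, max(lo)=25)
Step 6: insert 41 -> lo=[6, 10, 25] hi=[32, 41, 48] -> (len(lo)=3, len(hi)=3, max(lo)=25)
Step 7: insert 3 -> lo=[3, 6, 10, 25] hi=[32, 41, 48] -> (len(lo)=4, len(hi)=3, max(lo)=25)
Step 8: insert 4 -> lo=[3, 4, 6, 10] hi=[25, 32, 41, 48] -> (len(lo)=4, len(hi)=4, max(lo)=10)
Step 9: insert 42 -> lo=[3, 4, 6, 10, 25] hi=[32, 41, 42, 48] -> (len(lo)=5, len(hi)=4, max(lo)=25)
Step 10: insert 19 -> lo=[3, 4, 6, 10, 19] hi=[25, 32, 41, 42, 48] -> (len(lo)=5, len(hi)=5, max(lo)=19)

Answer: (1,0,10) (1,1,6) (2,1,10) (2,2,10) (3,2,25) (3,3,25) (4,3,25) (4,4,10) (5,4,25) (5,5,19)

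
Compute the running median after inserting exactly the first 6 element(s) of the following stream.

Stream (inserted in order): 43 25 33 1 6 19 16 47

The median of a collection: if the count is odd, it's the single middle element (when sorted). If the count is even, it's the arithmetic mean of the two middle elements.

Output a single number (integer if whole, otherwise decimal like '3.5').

Step 1: insert 43 -> lo=[43] (size 1, max 43) hi=[] (size 0) -> median=43
Step 2: insert 25 -> lo=[25] (size 1, max 25) hi=[43] (size 1, min 43) -> median=34
Step 3: insert 33 -> lo=[25, 33] (size 2, max 33) hi=[43] (size 1, min 43) -> median=33
Step 4: insert 1 -> lo=[1, 25] (size 2, max 25) hi=[33, 43] (size 2, min 33) -> median=29
Step 5: insert 6 -> lo=[1, 6, 25] (size 3, max 25) hi=[33, 43] (size 2, min 33) -> median=25
Step 6: insert 19 -> lo=[1, 6, 19] (size 3, max 19) hi=[25, 33, 43] (size 3, min 25) -> median=22

Answer: 22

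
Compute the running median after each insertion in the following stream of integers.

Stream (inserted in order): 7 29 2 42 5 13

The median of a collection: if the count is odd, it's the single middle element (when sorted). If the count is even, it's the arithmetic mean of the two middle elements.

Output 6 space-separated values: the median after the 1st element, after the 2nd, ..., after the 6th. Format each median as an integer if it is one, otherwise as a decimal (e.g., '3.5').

Step 1: insert 7 -> lo=[7] (size 1, max 7) hi=[] (size 0) -> median=7
Step 2: insert 29 -> lo=[7] (size 1, max 7) hi=[29] (size 1, min 29) -> median=18
Step 3: insert 2 -> lo=[2, 7] (size 2, max 7) hi=[29] (size 1, min 29) -> median=7
Step 4: insert 42 -> lo=[2, 7] (size 2, max 7) hi=[29, 42] (size 2, min 29) -> median=18
Step 5: insert 5 -> lo=[2, 5, 7] (size 3, max 7) hi=[29, 42] (size 2, min 29) -> median=7
Step 6: insert 13 -> lo=[2, 5, 7] (size 3, max 7) hi=[13, 29, 42] (size 3, min 13) -> median=10

Answer: 7 18 7 18 7 10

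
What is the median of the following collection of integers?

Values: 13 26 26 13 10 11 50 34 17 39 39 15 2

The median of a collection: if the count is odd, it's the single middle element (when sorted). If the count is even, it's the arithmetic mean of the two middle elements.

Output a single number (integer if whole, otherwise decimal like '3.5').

Step 1: insert 13 -> lo=[13] (size 1, max 13) hi=[] (size 0) -> median=13
Step 2: insert 26 -> lo=[13] (size 1, max 13) hi=[26] (size 1, min 26) -> median=19.5
Step 3: insert 26 -> lo=[13, 26] (size 2, max 26) hi=[26] (size 1, min 26) -> median=26
Step 4: insert 13 -> lo=[13, 13] (size 2, max 13) hi=[26, 26] (size 2, min 26) -> median=19.5
Step 5: insert 10 -> lo=[10, 13, 13] (size 3, max 13) hi=[26, 26] (size 2, min 26) -> median=13
Step 6: insert 11 -> lo=[10, 11, 13] (size 3, max 13) hi=[13, 26, 26] (size 3, min 13) -> median=13
Step 7: insert 50 -> lo=[10, 11, 13, 13] (size 4, max 13) hi=[26, 26, 50] (size 3, min 26) -> median=13
Step 8: insert 34 -> lo=[10, 11, 13, 13] (size 4, max 13) hi=[26, 26, 34, 50] (size 4, min 26) -> median=19.5
Step 9: insert 17 -> lo=[10, 11, 13, 13, 17] (size 5, max 17) hi=[26, 26, 34, 50] (size 4, min 26) -> median=17
Step 10: insert 39 -> lo=[10, 11, 13, 13, 17] (size 5, max 17) hi=[26, 26, 34, 39, 50] (size 5, min 26) -> median=21.5
Step 11: insert 39 -> lo=[10, 11, 13, 13, 17, 26] (size 6, max 26) hi=[26, 34, 39, 39, 50] (size 5, min 26) -> median=26
Step 12: insert 15 -> lo=[10, 11, 13, 13, 15, 17] (size 6, max 17) hi=[26, 26, 34, 39, 39, 50] (size 6, min 26) -> median=21.5
Step 13: insert 2 -> lo=[2, 10, 11, 13, 13, 15, 17] (size 7, max 17) hi=[26, 26, 34, 39, 39, 50] (size 6, min 26) -> median=17

Answer: 17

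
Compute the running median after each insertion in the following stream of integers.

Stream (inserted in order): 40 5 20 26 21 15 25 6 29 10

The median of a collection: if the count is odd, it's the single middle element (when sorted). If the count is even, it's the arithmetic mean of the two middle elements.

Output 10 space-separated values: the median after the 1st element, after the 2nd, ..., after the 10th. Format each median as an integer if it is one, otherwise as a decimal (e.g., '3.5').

Answer: 40 22.5 20 23 21 20.5 21 20.5 21 20.5

Derivation:
Step 1: insert 40 -> lo=[40] (size 1, max 40) hi=[] (size 0) -> median=40
Step 2: insert 5 -> lo=[5] (size 1, max 5) hi=[40] (size 1, min 40) -> median=22.5
Step 3: insert 20 -> lo=[5, 20] (size 2, max 20) hi=[40] (size 1, min 40) -> median=20
Step 4: insert 26 -> lo=[5, 20] (size 2, max 20) hi=[26, 40] (size 2, min 26) -> median=23
Step 5: insert 21 -> lo=[5, 20, 21] (size 3, max 21) hi=[26, 40] (size 2, min 26) -> median=21
Step 6: insert 15 -> lo=[5, 15, 20] (size 3, max 20) hi=[21, 26, 40] (size 3, min 21) -> median=20.5
Step 7: insert 25 -> lo=[5, 15, 20, 21] (size 4, max 21) hi=[25, 26, 40] (size 3, min 25) -> median=21
Step 8: insert 6 -> lo=[5, 6, 15, 20] (size 4, max 20) hi=[21, 25, 26, 40] (size 4, min 21) -> median=20.5
Step 9: insert 29 -> lo=[5, 6, 15, 20, 21] (size 5, max 21) hi=[25, 26, 29, 40] (size 4, min 25) -> median=21
Step 10: insert 10 -> lo=[5, 6, 10, 15, 20] (size 5, max 20) hi=[21, 25, 26, 29, 40] (size 5, min 21) -> median=20.5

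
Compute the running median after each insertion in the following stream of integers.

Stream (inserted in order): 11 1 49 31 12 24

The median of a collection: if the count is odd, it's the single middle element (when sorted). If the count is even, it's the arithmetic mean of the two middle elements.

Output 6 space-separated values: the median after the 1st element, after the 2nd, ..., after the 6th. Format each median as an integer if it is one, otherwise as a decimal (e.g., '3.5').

Step 1: insert 11 -> lo=[11] (size 1, max 11) hi=[] (size 0) -> median=11
Step 2: insert 1 -> lo=[1] (size 1, max 1) hi=[11] (size 1, min 11) -> median=6
Step 3: insert 49 -> lo=[1, 11] (size 2, max 11) hi=[49] (size 1, min 49) -> median=11
Step 4: insert 31 -> lo=[1, 11] (size 2, max 11) hi=[31, 49] (size 2, min 31) -> median=21
Step 5: insert 12 -> lo=[1, 11, 12] (size 3, max 12) hi=[31, 49] (size 2, min 31) -> median=12
Step 6: insert 24 -> lo=[1, 11, 12] (size 3, max 12) hi=[24, 31, 49] (size 3, min 24) -> median=18

Answer: 11 6 11 21 12 18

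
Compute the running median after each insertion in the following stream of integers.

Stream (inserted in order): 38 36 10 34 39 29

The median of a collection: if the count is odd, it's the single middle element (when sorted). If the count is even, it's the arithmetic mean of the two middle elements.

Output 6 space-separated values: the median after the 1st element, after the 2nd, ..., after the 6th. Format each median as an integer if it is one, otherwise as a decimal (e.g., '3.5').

Answer: 38 37 36 35 36 35

Derivation:
Step 1: insert 38 -> lo=[38] (size 1, max 38) hi=[] (size 0) -> median=38
Step 2: insert 36 -> lo=[36] (size 1, max 36) hi=[38] (size 1, min 38) -> median=37
Step 3: insert 10 -> lo=[10, 36] (size 2, max 36) hi=[38] (size 1, min 38) -> median=36
Step 4: insert 34 -> lo=[10, 34] (size 2, max 34) hi=[36, 38] (size 2, min 36) -> median=35
Step 5: insert 39 -> lo=[10, 34, 36] (size 3, max 36) hi=[38, 39] (size 2, min 38) -> median=36
Step 6: insert 29 -> lo=[10, 29, 34] (size 3, max 34) hi=[36, 38, 39] (size 3, min 36) -> median=35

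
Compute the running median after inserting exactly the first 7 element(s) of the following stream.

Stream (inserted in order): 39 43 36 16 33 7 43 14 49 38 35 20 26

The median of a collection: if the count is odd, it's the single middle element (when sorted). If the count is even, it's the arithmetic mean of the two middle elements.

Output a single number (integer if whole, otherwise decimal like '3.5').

Step 1: insert 39 -> lo=[39] (size 1, max 39) hi=[] (size 0) -> median=39
Step 2: insert 43 -> lo=[39] (size 1, max 39) hi=[43] (size 1, min 43) -> median=41
Step 3: insert 36 -> lo=[36, 39] (size 2, max 39) hi=[43] (size 1, min 43) -> median=39
Step 4: insert 16 -> lo=[16, 36] (size 2, max 36) hi=[39, 43] (size 2, min 39) -> median=37.5
Step 5: insert 33 -> lo=[16, 33, 36] (size 3, max 36) hi=[39, 43] (size 2, min 39) -> median=36
Step 6: insert 7 -> lo=[7, 16, 33] (size 3, max 33) hi=[36, 39, 43] (size 3, min 36) -> median=34.5
Step 7: insert 43 -> lo=[7, 16, 33, 36] (size 4, max 36) hi=[39, 43, 43] (size 3, min 39) -> median=36

Answer: 36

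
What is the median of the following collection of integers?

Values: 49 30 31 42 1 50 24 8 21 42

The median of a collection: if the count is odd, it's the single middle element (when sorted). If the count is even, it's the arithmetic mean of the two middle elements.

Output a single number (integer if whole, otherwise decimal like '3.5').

Answer: 30.5

Derivation:
Step 1: insert 49 -> lo=[49] (size 1, max 49) hi=[] (size 0) -> median=49
Step 2: insert 30 -> lo=[30] (size 1, max 30) hi=[49] (size 1, min 49) -> median=39.5
Step 3: insert 31 -> lo=[30, 31] (size 2, max 31) hi=[49] (size 1, min 49) -> median=31
Step 4: insert 42 -> lo=[30, 31] (size 2, max 31) hi=[42, 49] (size 2, min 42) -> median=36.5
Step 5: insert 1 -> lo=[1, 30, 31] (size 3, max 31) hi=[42, 49] (size 2, min 42) -> median=31
Step 6: insert 50 -> lo=[1, 30, 31] (size 3, max 31) hi=[42, 49, 50] (size 3, min 42) -> median=36.5
Step 7: insert 24 -> lo=[1, 24, 30, 31] (size 4, max 31) hi=[42, 49, 50] (size 3, min 42) -> median=31
Step 8: insert 8 -> lo=[1, 8, 24, 30] (size 4, max 30) hi=[31, 42, 49, 50] (size 4, min 31) -> median=30.5
Step 9: insert 21 -> lo=[1, 8, 21, 24, 30] (size 5, max 30) hi=[31, 42, 49, 50] (size 4, min 31) -> median=30
Step 10: insert 42 -> lo=[1, 8, 21, 24, 30] (size 5, max 30) hi=[31, 42, 42, 49, 50] (size 5, min 31) -> median=30.5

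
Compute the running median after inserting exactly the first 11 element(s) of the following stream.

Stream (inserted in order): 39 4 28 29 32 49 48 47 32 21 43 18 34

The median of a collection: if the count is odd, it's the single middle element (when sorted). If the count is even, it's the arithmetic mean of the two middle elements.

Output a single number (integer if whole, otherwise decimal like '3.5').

Answer: 32

Derivation:
Step 1: insert 39 -> lo=[39] (size 1, max 39) hi=[] (size 0) -> median=39
Step 2: insert 4 -> lo=[4] (size 1, max 4) hi=[39] (size 1, min 39) -> median=21.5
Step 3: insert 28 -> lo=[4, 28] (size 2, max 28) hi=[39] (size 1, min 39) -> median=28
Step 4: insert 29 -> lo=[4, 28] (size 2, max 28) hi=[29, 39] (size 2, min 29) -> median=28.5
Step 5: insert 32 -> lo=[4, 28, 29] (size 3, max 29) hi=[32, 39] (size 2, min 32) -> median=29
Step 6: insert 49 -> lo=[4, 28, 29] (size 3, max 29) hi=[32, 39, 49] (size 3, min 32) -> median=30.5
Step 7: insert 48 -> lo=[4, 28, 29, 32] (size 4, max 32) hi=[39, 48, 49] (size 3, min 39) -> median=32
Step 8: insert 47 -> lo=[4, 28, 29, 32] (size 4, max 32) hi=[39, 47, 48, 49] (size 4, min 39) -> median=35.5
Step 9: insert 32 -> lo=[4, 28, 29, 32, 32] (size 5, max 32) hi=[39, 47, 48, 49] (size 4, min 39) -> median=32
Step 10: insert 21 -> lo=[4, 21, 28, 29, 32] (size 5, max 32) hi=[32, 39, 47, 48, 49] (size 5, min 32) -> median=32
Step 11: insert 43 -> lo=[4, 21, 28, 29, 32, 32] (size 6, max 32) hi=[39, 43, 47, 48, 49] (size 5, min 39) -> median=32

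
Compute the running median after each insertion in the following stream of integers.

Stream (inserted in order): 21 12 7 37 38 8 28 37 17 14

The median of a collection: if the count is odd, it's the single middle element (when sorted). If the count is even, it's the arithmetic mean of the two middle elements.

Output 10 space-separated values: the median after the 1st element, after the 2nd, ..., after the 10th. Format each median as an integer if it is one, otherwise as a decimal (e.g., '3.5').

Step 1: insert 21 -> lo=[21] (size 1, max 21) hi=[] (size 0) -> median=21
Step 2: insert 12 -> lo=[12] (size 1, max 12) hi=[21] (size 1, min 21) -> median=16.5
Step 3: insert 7 -> lo=[7, 12] (size 2, max 12) hi=[21] (size 1, min 21) -> median=12
Step 4: insert 37 -> lo=[7, 12] (size 2, max 12) hi=[21, 37] (size 2, min 21) -> median=16.5
Step 5: insert 38 -> lo=[7, 12, 21] (size 3, max 21) hi=[37, 38] (size 2, min 37) -> median=21
Step 6: insert 8 -> lo=[7, 8, 12] (size 3, max 12) hi=[21, 37, 38] (size 3, min 21) -> median=16.5
Step 7: insert 28 -> lo=[7, 8, 12, 21] (size 4, max 21) hi=[28, 37, 38] (size 3, min 28) -> median=21
Step 8: insert 37 -> lo=[7, 8, 12, 21] (size 4, max 21) hi=[28, 37, 37, 38] (size 4, min 28) -> median=24.5
Step 9: insert 17 -> lo=[7, 8, 12, 17, 21] (size 5, max 21) hi=[28, 37, 37, 38] (size 4, min 28) -> median=21
Step 10: insert 14 -> lo=[7, 8, 12, 14, 17] (size 5, max 17) hi=[21, 28, 37, 37, 38] (size 5, min 21) -> median=19

Answer: 21 16.5 12 16.5 21 16.5 21 24.5 21 19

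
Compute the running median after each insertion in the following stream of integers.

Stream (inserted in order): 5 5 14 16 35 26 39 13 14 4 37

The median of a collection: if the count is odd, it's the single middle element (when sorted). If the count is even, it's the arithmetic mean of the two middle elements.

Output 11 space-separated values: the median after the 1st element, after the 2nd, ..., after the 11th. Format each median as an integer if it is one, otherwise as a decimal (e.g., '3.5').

Step 1: insert 5 -> lo=[5] (size 1, max 5) hi=[] (size 0) -> median=5
Step 2: insert 5 -> lo=[5] (size 1, max 5) hi=[5] (size 1, min 5) -> median=5
Step 3: insert 14 -> lo=[5, 5] (size 2, max 5) hi=[14] (size 1, min 14) -> median=5
Step 4: insert 16 -> lo=[5, 5] (size 2, max 5) hi=[14, 16] (size 2, min 14) -> median=9.5
Step 5: insert 35 -> lo=[5, 5, 14] (size 3, max 14) hi=[16, 35] (size 2, min 16) -> median=14
Step 6: insert 26 -> lo=[5, 5, 14] (size 3, max 14) hi=[16, 26, 35] (size 3, min 16) -> median=15
Step 7: insert 39 -> lo=[5, 5, 14, 16] (size 4, max 16) hi=[26, 35, 39] (size 3, min 26) -> median=16
Step 8: insert 13 -> lo=[5, 5, 13, 14] (size 4, max 14) hi=[16, 26, 35, 39] (size 4, min 16) -> median=15
Step 9: insert 14 -> lo=[5, 5, 13, 14, 14] (size 5, max 14) hi=[16, 26, 35, 39] (size 4, min 16) -> median=14
Step 10: insert 4 -> lo=[4, 5, 5, 13, 14] (size 5, max 14) hi=[14, 16, 26, 35, 39] (size 5, min 14) -> median=14
Step 11: insert 37 -> lo=[4, 5, 5, 13, 14, 14] (size 6, max 14) hi=[16, 26, 35, 37, 39] (size 5, min 16) -> median=14

Answer: 5 5 5 9.5 14 15 16 15 14 14 14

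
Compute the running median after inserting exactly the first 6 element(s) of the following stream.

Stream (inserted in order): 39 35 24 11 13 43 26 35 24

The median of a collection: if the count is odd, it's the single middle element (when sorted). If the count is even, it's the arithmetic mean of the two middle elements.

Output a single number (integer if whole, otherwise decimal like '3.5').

Step 1: insert 39 -> lo=[39] (size 1, max 39) hi=[] (size 0) -> median=39
Step 2: insert 35 -> lo=[35] (size 1, max 35) hi=[39] (size 1, min 39) -> median=37
Step 3: insert 24 -> lo=[24, 35] (size 2, max 35) hi=[39] (size 1, min 39) -> median=35
Step 4: insert 11 -> lo=[11, 24] (size 2, max 24) hi=[35, 39] (size 2, min 35) -> median=29.5
Step 5: insert 13 -> lo=[11, 13, 24] (size 3, max 24) hi=[35, 39] (size 2, min 35) -> median=24
Step 6: insert 43 -> lo=[11, 13, 24] (size 3, max 24) hi=[35, 39, 43] (size 3, min 35) -> median=29.5

Answer: 29.5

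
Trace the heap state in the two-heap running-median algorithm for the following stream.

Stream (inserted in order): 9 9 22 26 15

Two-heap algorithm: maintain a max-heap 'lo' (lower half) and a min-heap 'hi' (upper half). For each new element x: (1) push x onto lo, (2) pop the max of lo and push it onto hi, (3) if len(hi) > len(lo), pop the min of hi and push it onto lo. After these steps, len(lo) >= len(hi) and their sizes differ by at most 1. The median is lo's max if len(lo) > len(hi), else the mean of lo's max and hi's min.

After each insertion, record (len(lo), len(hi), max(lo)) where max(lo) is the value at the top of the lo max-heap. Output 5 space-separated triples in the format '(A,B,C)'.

Step 1: insert 9 -> lo=[9] hi=[] -> (len(lo)=1, len(hi)=0, max(lo)=9)
Step 2: insert 9 -> lo=[9] hi=[9] -> (len(lo)=1, len(hi)=1, max(lo)=9)
Step 3: insert 22 -> lo=[9, 9] hi=[22] -> (len(lo)=2, len(hi)=1, max(lo)=9)
Step 4: insert 26 -> lo=[9, 9] hi=[22, 26] -> (len(lo)=2, len(hi)=2, max(lo)=9)
Step 5: insert 15 -> lo=[9, 9, 15] hi=[22, 26] -> (len(lo)=3, len(hi)=2, max(lo)=15)

Answer: (1,0,9) (1,1,9) (2,1,9) (2,2,9) (3,2,15)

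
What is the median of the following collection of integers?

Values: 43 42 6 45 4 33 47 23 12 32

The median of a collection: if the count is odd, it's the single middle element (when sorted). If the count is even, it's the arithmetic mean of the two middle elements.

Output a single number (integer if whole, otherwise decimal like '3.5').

Answer: 32.5

Derivation:
Step 1: insert 43 -> lo=[43] (size 1, max 43) hi=[] (size 0) -> median=43
Step 2: insert 42 -> lo=[42] (size 1, max 42) hi=[43] (size 1, min 43) -> median=42.5
Step 3: insert 6 -> lo=[6, 42] (size 2, max 42) hi=[43] (size 1, min 43) -> median=42
Step 4: insert 45 -> lo=[6, 42] (size 2, max 42) hi=[43, 45] (size 2, min 43) -> median=42.5
Step 5: insert 4 -> lo=[4, 6, 42] (size 3, max 42) hi=[43, 45] (size 2, min 43) -> median=42
Step 6: insert 33 -> lo=[4, 6, 33] (size 3, max 33) hi=[42, 43, 45] (size 3, min 42) -> median=37.5
Step 7: insert 47 -> lo=[4, 6, 33, 42] (size 4, max 42) hi=[43, 45, 47] (size 3, min 43) -> median=42
Step 8: insert 23 -> lo=[4, 6, 23, 33] (size 4, max 33) hi=[42, 43, 45, 47] (size 4, min 42) -> median=37.5
Step 9: insert 12 -> lo=[4, 6, 12, 23, 33] (size 5, max 33) hi=[42, 43, 45, 47] (size 4, min 42) -> median=33
Step 10: insert 32 -> lo=[4, 6, 12, 23, 32] (size 5, max 32) hi=[33, 42, 43, 45, 47] (size 5, min 33) -> median=32.5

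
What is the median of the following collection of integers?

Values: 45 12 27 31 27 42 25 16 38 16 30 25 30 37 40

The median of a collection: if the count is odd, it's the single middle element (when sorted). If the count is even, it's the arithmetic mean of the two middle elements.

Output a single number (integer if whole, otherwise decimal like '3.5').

Answer: 30

Derivation:
Step 1: insert 45 -> lo=[45] (size 1, max 45) hi=[] (size 0) -> median=45
Step 2: insert 12 -> lo=[12] (size 1, max 12) hi=[45] (size 1, min 45) -> median=28.5
Step 3: insert 27 -> lo=[12, 27] (size 2, max 27) hi=[45] (size 1, min 45) -> median=27
Step 4: insert 31 -> lo=[12, 27] (size 2, max 27) hi=[31, 45] (size 2, min 31) -> median=29
Step 5: insert 27 -> lo=[12, 27, 27] (size 3, max 27) hi=[31, 45] (size 2, min 31) -> median=27
Step 6: insert 42 -> lo=[12, 27, 27] (size 3, max 27) hi=[31, 42, 45] (size 3, min 31) -> median=29
Step 7: insert 25 -> lo=[12, 25, 27, 27] (size 4, max 27) hi=[31, 42, 45] (size 3, min 31) -> median=27
Step 8: insert 16 -> lo=[12, 16, 25, 27] (size 4, max 27) hi=[27, 31, 42, 45] (size 4, min 27) -> median=27
Step 9: insert 38 -> lo=[12, 16, 25, 27, 27] (size 5, max 27) hi=[31, 38, 42, 45] (size 4, min 31) -> median=27
Step 10: insert 16 -> lo=[12, 16, 16, 25, 27] (size 5, max 27) hi=[27, 31, 38, 42, 45] (size 5, min 27) -> median=27
Step 11: insert 30 -> lo=[12, 16, 16, 25, 27, 27] (size 6, max 27) hi=[30, 31, 38, 42, 45] (size 5, min 30) -> median=27
Step 12: insert 25 -> lo=[12, 16, 16, 25, 25, 27] (size 6, max 27) hi=[27, 30, 31, 38, 42, 45] (size 6, min 27) -> median=27
Step 13: insert 30 -> lo=[12, 16, 16, 25, 25, 27, 27] (size 7, max 27) hi=[30, 30, 31, 38, 42, 45] (size 6, min 30) -> median=27
Step 14: insert 37 -> lo=[12, 16, 16, 25, 25, 27, 27] (size 7, max 27) hi=[30, 30, 31, 37, 38, 42, 45] (size 7, min 30) -> median=28.5
Step 15: insert 40 -> lo=[12, 16, 16, 25, 25, 27, 27, 30] (size 8, max 30) hi=[30, 31, 37, 38, 40, 42, 45] (size 7, min 30) -> median=30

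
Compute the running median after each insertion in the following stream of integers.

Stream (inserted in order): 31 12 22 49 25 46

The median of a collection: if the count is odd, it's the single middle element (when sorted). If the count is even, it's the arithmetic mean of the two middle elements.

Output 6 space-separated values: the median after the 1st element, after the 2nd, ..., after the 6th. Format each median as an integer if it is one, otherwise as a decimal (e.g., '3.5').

Step 1: insert 31 -> lo=[31] (size 1, max 31) hi=[] (size 0) -> median=31
Step 2: insert 12 -> lo=[12] (size 1, max 12) hi=[31] (size 1, min 31) -> median=21.5
Step 3: insert 22 -> lo=[12, 22] (size 2, max 22) hi=[31] (size 1, min 31) -> median=22
Step 4: insert 49 -> lo=[12, 22] (size 2, max 22) hi=[31, 49] (size 2, min 31) -> median=26.5
Step 5: insert 25 -> lo=[12, 22, 25] (size 3, max 25) hi=[31, 49] (size 2, min 31) -> median=25
Step 6: insert 46 -> lo=[12, 22, 25] (size 3, max 25) hi=[31, 46, 49] (size 3, min 31) -> median=28

Answer: 31 21.5 22 26.5 25 28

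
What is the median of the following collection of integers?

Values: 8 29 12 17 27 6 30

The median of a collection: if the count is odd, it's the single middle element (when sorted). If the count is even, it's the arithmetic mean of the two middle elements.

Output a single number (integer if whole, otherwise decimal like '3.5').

Answer: 17

Derivation:
Step 1: insert 8 -> lo=[8] (size 1, max 8) hi=[] (size 0) -> median=8
Step 2: insert 29 -> lo=[8] (size 1, max 8) hi=[29] (size 1, min 29) -> median=18.5
Step 3: insert 12 -> lo=[8, 12] (size 2, max 12) hi=[29] (size 1, min 29) -> median=12
Step 4: insert 17 -> lo=[8, 12] (size 2, max 12) hi=[17, 29] (size 2, min 17) -> median=14.5
Step 5: insert 27 -> lo=[8, 12, 17] (size 3, max 17) hi=[27, 29] (size 2, min 27) -> median=17
Step 6: insert 6 -> lo=[6, 8, 12] (size 3, max 12) hi=[17, 27, 29] (size 3, min 17) -> median=14.5
Step 7: insert 30 -> lo=[6, 8, 12, 17] (size 4, max 17) hi=[27, 29, 30] (size 3, min 27) -> median=17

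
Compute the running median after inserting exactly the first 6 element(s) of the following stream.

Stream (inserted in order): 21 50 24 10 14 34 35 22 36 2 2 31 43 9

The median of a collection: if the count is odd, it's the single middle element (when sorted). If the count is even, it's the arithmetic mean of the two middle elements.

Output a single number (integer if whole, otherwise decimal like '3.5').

Answer: 22.5

Derivation:
Step 1: insert 21 -> lo=[21] (size 1, max 21) hi=[] (size 0) -> median=21
Step 2: insert 50 -> lo=[21] (size 1, max 21) hi=[50] (size 1, min 50) -> median=35.5
Step 3: insert 24 -> lo=[21, 24] (size 2, max 24) hi=[50] (size 1, min 50) -> median=24
Step 4: insert 10 -> lo=[10, 21] (size 2, max 21) hi=[24, 50] (size 2, min 24) -> median=22.5
Step 5: insert 14 -> lo=[10, 14, 21] (size 3, max 21) hi=[24, 50] (size 2, min 24) -> median=21
Step 6: insert 34 -> lo=[10, 14, 21] (size 3, max 21) hi=[24, 34, 50] (size 3, min 24) -> median=22.5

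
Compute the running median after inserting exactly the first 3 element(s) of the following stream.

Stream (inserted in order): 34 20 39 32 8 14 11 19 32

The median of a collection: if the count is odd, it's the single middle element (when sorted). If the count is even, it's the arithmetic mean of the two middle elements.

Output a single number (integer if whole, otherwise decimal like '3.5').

Step 1: insert 34 -> lo=[34] (size 1, max 34) hi=[] (size 0) -> median=34
Step 2: insert 20 -> lo=[20] (size 1, max 20) hi=[34] (size 1, min 34) -> median=27
Step 3: insert 39 -> lo=[20, 34] (size 2, max 34) hi=[39] (size 1, min 39) -> median=34

Answer: 34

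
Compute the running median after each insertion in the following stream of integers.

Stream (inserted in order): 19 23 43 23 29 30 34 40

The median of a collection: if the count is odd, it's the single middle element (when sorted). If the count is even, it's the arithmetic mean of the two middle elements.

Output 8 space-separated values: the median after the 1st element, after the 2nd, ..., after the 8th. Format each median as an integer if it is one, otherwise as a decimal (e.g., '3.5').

Step 1: insert 19 -> lo=[19] (size 1, max 19) hi=[] (size 0) -> median=19
Step 2: insert 23 -> lo=[19] (size 1, max 19) hi=[23] (size 1, min 23) -> median=21
Step 3: insert 43 -> lo=[19, 23] (size 2, max 23) hi=[43] (size 1, min 43) -> median=23
Step 4: insert 23 -> lo=[19, 23] (size 2, max 23) hi=[23, 43] (size 2, min 23) -> median=23
Step 5: insert 29 -> lo=[19, 23, 23] (size 3, max 23) hi=[29, 43] (size 2, min 29) -> median=23
Step 6: insert 30 -> lo=[19, 23, 23] (size 3, max 23) hi=[29, 30, 43] (size 3, min 29) -> median=26
Step 7: insert 34 -> lo=[19, 23, 23, 29] (size 4, max 29) hi=[30, 34, 43] (size 3, min 30) -> median=29
Step 8: insert 40 -> lo=[19, 23, 23, 29] (size 4, max 29) hi=[30, 34, 40, 43] (size 4, min 30) -> median=29.5

Answer: 19 21 23 23 23 26 29 29.5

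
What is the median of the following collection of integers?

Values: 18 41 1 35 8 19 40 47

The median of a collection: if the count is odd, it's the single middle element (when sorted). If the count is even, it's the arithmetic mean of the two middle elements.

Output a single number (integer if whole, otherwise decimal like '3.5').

Answer: 27

Derivation:
Step 1: insert 18 -> lo=[18] (size 1, max 18) hi=[] (size 0) -> median=18
Step 2: insert 41 -> lo=[18] (size 1, max 18) hi=[41] (size 1, min 41) -> median=29.5
Step 3: insert 1 -> lo=[1, 18] (size 2, max 18) hi=[41] (size 1, min 41) -> median=18
Step 4: insert 35 -> lo=[1, 18] (size 2, max 18) hi=[35, 41] (size 2, min 35) -> median=26.5
Step 5: insert 8 -> lo=[1, 8, 18] (size 3, max 18) hi=[35, 41] (size 2, min 35) -> median=18
Step 6: insert 19 -> lo=[1, 8, 18] (size 3, max 18) hi=[19, 35, 41] (size 3, min 19) -> median=18.5
Step 7: insert 40 -> lo=[1, 8, 18, 19] (size 4, max 19) hi=[35, 40, 41] (size 3, min 35) -> median=19
Step 8: insert 47 -> lo=[1, 8, 18, 19] (size 4, max 19) hi=[35, 40, 41, 47] (size 4, min 35) -> median=27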